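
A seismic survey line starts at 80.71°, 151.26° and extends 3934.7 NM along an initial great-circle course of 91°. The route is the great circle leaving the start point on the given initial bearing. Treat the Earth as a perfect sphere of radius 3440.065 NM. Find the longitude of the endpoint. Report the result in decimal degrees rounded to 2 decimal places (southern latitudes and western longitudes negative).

δ = 3934.7/3440.065 = 1.143787 rad (65.5341°).
With φ₁ = 80.71° = 1.408655 rad and θ = 91° = 1.588250 rad:
Destination latitude: φ₂ = arcsin( sin φ₁ cos δ + cos φ₁ sin δ cos θ ) = arcsin(0.406155) = 23.96°.
Then Δλ = atan2(0.146914, 0.013324) = 1.480354 rad, from sin θ sin δ cos φ₁ over cos δ − sin φ₁ sin φ₂.
λ₂ = 151.26° + 84.82° = 236.08°, normalized to (−180°, 180°] → -123.92°.

longitude -123.92°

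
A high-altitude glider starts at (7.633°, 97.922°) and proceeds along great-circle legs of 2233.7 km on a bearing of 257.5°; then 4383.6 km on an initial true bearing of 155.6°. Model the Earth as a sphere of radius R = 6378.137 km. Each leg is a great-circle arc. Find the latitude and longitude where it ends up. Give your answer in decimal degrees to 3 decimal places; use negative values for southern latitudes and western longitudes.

Apply the spherical direct solution leg by leg, carrying full precision between legs.
Leg 1: from (7.633°, 97.922°), δ = 2233.7/6378.137 = 0.350212 rad, θ = 257.5° → φ = 2.933°, λ = 78.325°.
Leg 2: from (2.933°, 78.325°), δ = 4383.6/6378.137 = 0.687285 rad, θ = 155.6° → φ = -32.512°, λ = 96.432°.

latitude -32.512°, longitude 96.432°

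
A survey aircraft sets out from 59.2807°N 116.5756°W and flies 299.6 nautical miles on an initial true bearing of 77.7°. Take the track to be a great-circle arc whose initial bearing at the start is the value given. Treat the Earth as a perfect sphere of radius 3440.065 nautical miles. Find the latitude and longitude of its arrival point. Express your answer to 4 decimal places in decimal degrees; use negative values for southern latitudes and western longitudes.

The arc subtends δ = 299.6/3440.065 = 0.087091 rad at the centre.
With φ₁ = 59.2807° = 1.034643 rad and θ = 77.7° = 1.356121 rad:
Applying the spherical law of cosines for sides, sin φ₂ = sin φ₁ cos δ + cos φ₁ sin δ cos θ = 0.865888, so φ₂ = 59.9842°.
Then Δλ = atan2(0.043413, 0.251824) = 0.170716 rad, from sin θ sin δ cos φ₁ over cos δ − sin φ₁ sin φ₂.
Hence λ₂ = -116.5756° + 9.7813° = -106.7943°.

latitude 59.9842°, longitude -106.7943°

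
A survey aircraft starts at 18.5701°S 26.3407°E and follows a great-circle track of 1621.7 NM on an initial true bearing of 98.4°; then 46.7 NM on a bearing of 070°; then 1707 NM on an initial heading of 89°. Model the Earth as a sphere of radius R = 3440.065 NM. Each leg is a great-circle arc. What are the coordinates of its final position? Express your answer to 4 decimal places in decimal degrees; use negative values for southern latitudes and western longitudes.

latitude -17.0465°, longitude 85.5978°

Apply the spherical direct solution leg by leg, carrying full precision between legs.
Leg 1: from (-18.5701°, 26.3407°), δ = 1621.7/3440.065 = 0.471416 rad, θ = 98.4° → φ = -20.2806°, λ = 54.9588°.
Leg 2: from (-20.2806°, 54.9588°), δ = 46.7/3440.065 = 0.013575 rad, θ = 70° → φ = -20.0128°, λ = 55.7367°.
Leg 3: from (-20.0128°, 55.7367°), δ = 1707/3440.065 = 0.496212 rad, θ = 89° → φ = -17.0465°, λ = 85.5978°.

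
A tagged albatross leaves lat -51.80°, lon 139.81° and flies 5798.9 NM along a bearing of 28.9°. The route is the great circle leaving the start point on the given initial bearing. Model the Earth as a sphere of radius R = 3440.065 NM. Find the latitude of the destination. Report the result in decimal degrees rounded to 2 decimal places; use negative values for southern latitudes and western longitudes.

Angular distance δ = d/R = 5798.9 / 3440.065 = 1.685695 rad.
With φ₁ = -51.80° = -0.904081 rad and θ = 28.9° = 0.504400 rad:
sin φ₂ = sin φ₁ cos δ + cos φ₁ sin δ cos θ = (-0.785857)(-0.114646) + (0.618408)(0.993406)(0.875465) = 0.627920
φ₂ = asin(0.627920) = 0.678878 rad = 38.90°.
Δλ = atan2( sin θ sin δ cos φ₁ , cos δ − sin φ₁ sin φ₂ ) = atan2(0.296895, 0.378809) = 0.664759 rad = 38.09°.
Hence λ₂ = 139.81° + 38.09° = 177.90°.

latitude 38.90°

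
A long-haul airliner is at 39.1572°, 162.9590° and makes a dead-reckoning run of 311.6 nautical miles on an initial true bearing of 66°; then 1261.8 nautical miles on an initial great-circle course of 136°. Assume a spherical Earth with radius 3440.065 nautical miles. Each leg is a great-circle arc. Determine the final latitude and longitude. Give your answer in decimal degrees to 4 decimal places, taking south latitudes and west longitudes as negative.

Apply the spherical direct solution leg by leg, carrying full precision between legs.
Leg 1: from (39.1572°, 162.9590°), δ = 311.6/3440.065 = 0.090580 rad, θ = 66° → φ = 41.1012°, λ = 169.2548°.
Leg 2: from (41.1012°, 169.2548°), δ = 1261.8/3440.065 = 0.366795 rad, θ = 136° → φ = 24.7882°, λ = -174.8186°.

latitude 24.7882°, longitude -174.8186°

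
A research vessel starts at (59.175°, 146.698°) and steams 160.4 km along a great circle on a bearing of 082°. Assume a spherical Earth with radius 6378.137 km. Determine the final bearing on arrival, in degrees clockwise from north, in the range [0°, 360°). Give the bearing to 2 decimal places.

final bearing 84.41°

Central angle δ = d/R = 0.025148 rad.
With φ₁ = 59.175° = 1.032799 rad and θ = 82° = 1.431170 rad:
Destination latitude: φ₂ = arcsin( sin φ₁ cos δ + cos φ₁ sin δ cos θ ) = arcsin(0.860258) = 59.346°.
For the longitude increment, Δλ = atan2( sin θ sin δ cos φ₁, cos δ − sin φ₁ sin φ₂ ) = atan2(0.012760, 0.260949) = 2.799°.
Hence λ₂ = 146.698° + 2.799° = 149.497°.
The forward bearing on arrival equals the back-azimuth from the destination plus 180°.
Back-azimuth from P₂ (59.35°, 149.50°) to P₁ (59.17°, 146.70°), with Δλ' = λ₁ − λ₂ = -2.80°: atan2( sin Δλ' cos φ₁ , cos φ₂ sin φ₁ − sin φ₂ cos φ₁ cos Δλ' ) = 264.41°.
Final bearing = (264.41° + 180°) mod 360° = 84.41°.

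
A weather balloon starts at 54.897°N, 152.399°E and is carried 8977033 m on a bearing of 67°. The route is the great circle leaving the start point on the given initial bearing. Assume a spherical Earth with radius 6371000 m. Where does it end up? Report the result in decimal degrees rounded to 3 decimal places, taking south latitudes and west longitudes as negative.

latitude 20.702°, longitude -103.817°

δ = 8977033/6371000 = 1.409046 rad (80.7324°).
Converting: φ₁ = 0.958133 rad, θ = 1.169371 rad.
Applying the spherical law of cosines for sides, sin φ₂ = sin φ₁ cos δ + cos φ₁ sin δ cos θ = 0.353511, so φ₂ = 20.702°.
Δλ = atan2( sin θ sin δ cos φ₁ , cos δ − sin φ₁ sin φ₂ ) = atan2(0.522425, -0.128169) = 1.811378 rad = 103.784°.
λ₂ = 152.399° + 103.784° = 256.183°, normalized to (−180°, 180°] → -103.817°.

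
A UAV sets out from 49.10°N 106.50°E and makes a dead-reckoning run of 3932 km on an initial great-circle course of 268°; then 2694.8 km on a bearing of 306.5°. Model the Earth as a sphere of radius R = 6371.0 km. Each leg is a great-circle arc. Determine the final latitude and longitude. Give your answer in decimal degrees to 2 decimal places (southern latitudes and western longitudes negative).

Apply the spherical direct solution leg by leg, carrying full precision between legs.
Leg 1: from (49.10°, 106.50°), δ = 3932/6371 = 0.617172 rad, θ = 268° → φ = 37.10°, λ = 60.02°.
Leg 2: from (37.10°, 60.02°), δ = 2694.8/6371 = 0.422979 rad, θ = 306.5° → φ = 48.14°, λ = 30.38°.

latitude 48.14°, longitude 30.38°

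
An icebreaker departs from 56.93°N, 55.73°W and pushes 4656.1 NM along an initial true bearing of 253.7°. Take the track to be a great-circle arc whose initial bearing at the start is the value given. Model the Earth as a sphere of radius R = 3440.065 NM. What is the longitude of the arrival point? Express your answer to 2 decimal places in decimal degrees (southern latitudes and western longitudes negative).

longitude -125.40°

Angular distance δ = d/R = 4656.1 / 3440.065 = 1.353492 rad.
Start latitude φ₁ = 0.993616 rad; initial bearing θ = 4.427900 rad.
Applying the spherical law of cosines for sides, sin φ₂ = sin φ₁ cos δ + cos φ₁ sin δ cos θ = 0.031125, so φ₂ = 1.78°.
For the longitude increment, Δλ = atan2( sin θ sin δ cos φ₁, cos δ − sin φ₁ sin φ₂ ) = atan2(-0.511413, 0.189516) = -69.67°.
λ₂ = λ₁ + Δλ = -125.40°.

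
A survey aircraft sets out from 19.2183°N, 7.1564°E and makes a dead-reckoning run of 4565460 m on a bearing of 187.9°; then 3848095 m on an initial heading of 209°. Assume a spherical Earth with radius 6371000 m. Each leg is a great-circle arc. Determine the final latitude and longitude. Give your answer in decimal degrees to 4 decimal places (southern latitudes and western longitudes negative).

Apply the spherical direct solution leg by leg, carrying full precision between legs.
Leg 1: from (19.2183°, 7.1564°), δ = 4565460/6371000 = 0.716600 rad, θ = 187.9° → φ = -21.4770°, λ = 1.5892°.
Leg 2: from (-21.4770°, 1.5892°), δ = 3848095/6371000 = 0.604002 rad, θ = 209° → φ = -49.7817°, λ = -23.6517°.

latitude -49.7817°, longitude -23.6517°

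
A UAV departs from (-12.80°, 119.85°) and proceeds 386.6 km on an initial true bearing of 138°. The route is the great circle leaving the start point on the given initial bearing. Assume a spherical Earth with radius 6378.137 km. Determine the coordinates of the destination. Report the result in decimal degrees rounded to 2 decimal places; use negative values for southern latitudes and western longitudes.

latitude -15.37°, longitude 122.26°

The arc subtends δ = 386.6/6378.137 = 0.060613 rad at the centre.
Converting: φ₁ = -0.223402 rad, θ = 2.408554 rad.
sin φ₂ = sin φ₁ cos δ + cos φ₁ sin δ cos θ = (-0.221548)(0.998164) + (0.975149)(0.060576)(-0.743145) = -0.265040
φ₂ = asin(-0.265040) = -0.268245 rad = -15.37°.
Δλ = atan2( sin θ sin δ cos φ₁ , cos δ − sin φ₁ sin φ₂ ) = atan2(0.039526, 0.939444) = 0.042049 rad = 2.41°.
λ₂ = λ₁ + Δλ = 122.26°.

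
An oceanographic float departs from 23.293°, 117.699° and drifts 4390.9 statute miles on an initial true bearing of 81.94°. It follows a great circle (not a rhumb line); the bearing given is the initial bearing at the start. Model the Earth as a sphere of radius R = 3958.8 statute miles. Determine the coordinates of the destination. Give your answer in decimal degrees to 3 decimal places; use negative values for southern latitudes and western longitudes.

latitude 16.944°, longitude -174.374°

δ = 4390.9/3958.8 = 1.109149 rad (63.5496°).
With φ₁ = 23.293° = 0.406540 rad and θ = 81.94° = 1.430123 rad:
sin φ₂ = sin φ₁ cos δ + cos φ₁ sin δ cos θ = (0.395433)(0.445423) + (0.918495)(0.895320)(0.140210) = 0.291436
φ₂ = asin(0.291436) = 0.295728 rad = 16.944°.
Δλ = atan2( sin θ sin δ cos φ₁ , cos δ − sin φ₁ sin φ₂ ) = atan2(0.814223, 0.330180) = 1.185545 rad = 67.927°.
λ₂ = 117.699° + 67.927° = 185.626°, normalized to (−180°, 180°] → -174.374°.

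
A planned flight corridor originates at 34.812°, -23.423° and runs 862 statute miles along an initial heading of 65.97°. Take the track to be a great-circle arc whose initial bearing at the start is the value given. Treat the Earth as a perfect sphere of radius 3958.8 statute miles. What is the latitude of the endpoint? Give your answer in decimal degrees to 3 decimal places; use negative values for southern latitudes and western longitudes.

Central angle δ = d/R = 0.217743 rad.
With φ₁ = 34.812° = 0.607584 rad and θ = 65.97° = 1.151394 rad:
sin φ₂ = sin φ₁ cos δ + cos φ₁ sin δ cos θ = (0.570886)(0.976388) + (0.821030)(0.216026)(0.407215) = 0.629631
φ₂ = asin(0.629631) = 0.681078 rad = 39.023°.
Δλ = atan2( sin θ sin δ cos φ₁ , cos δ − sin φ₁ sin φ₂ ) = atan2(0.161992, 0.616940) = 0.256777 rad = 14.712°.
λ₂ = -23.423° + 14.712° = -8.711°.

latitude 39.023°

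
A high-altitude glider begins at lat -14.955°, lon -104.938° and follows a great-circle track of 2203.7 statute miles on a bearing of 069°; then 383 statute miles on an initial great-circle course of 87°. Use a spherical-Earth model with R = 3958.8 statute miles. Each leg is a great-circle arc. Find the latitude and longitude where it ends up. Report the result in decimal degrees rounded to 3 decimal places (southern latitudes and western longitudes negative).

Apply the spherical direct solution leg by leg, carrying full precision between legs.
Leg 1: from (-14.955°, -104.938°), δ = 2203.7/3958.8 = 0.556659 rad, θ = 69° → φ = -2.073°, λ = -75.362°.
Leg 2: from (-2.073°, -75.362°), δ = 383/3958.8 = 0.096746 rad, θ = 87° → φ = -1.773°, λ = -69.823°.

latitude -1.773°, longitude -69.823°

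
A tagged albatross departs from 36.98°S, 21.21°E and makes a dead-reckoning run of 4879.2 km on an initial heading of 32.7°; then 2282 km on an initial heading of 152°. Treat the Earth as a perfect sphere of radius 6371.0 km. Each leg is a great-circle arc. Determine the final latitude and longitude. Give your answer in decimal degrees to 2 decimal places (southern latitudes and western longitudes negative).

Apply the spherical direct solution leg by leg, carrying full precision between legs.
Leg 1: from (-36.98°, 21.21°), δ = 4879.2/6371 = 0.765845 rad, θ = 32.7° → φ = 1.86°, λ = 43.21°.
Leg 2: from (1.86°, 43.21°), δ = 2282/6371 = 0.358186 rad, θ = 152° → φ = -16.20°, λ = 53.08°.

latitude -16.20°, longitude 53.08°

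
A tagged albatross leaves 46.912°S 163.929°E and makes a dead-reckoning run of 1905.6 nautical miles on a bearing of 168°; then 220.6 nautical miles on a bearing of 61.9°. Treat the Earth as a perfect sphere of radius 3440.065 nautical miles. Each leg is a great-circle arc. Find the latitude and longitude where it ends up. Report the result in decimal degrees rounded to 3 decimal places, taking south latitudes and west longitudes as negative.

Apply the spherical direct solution leg by leg, carrying full precision between legs.
Leg 1: from (-46.912°, 163.929°), δ = 1905.6/3440.065 = 0.553943 rad, θ = 168° → φ = -76.555°, λ = -168.012°.
Leg 2: from (-76.555°, -168.012°), δ = 220.6/3440.065 = 0.064127 rad, θ = 61.9° → φ = -74.488°, λ = -155.809°.

latitude -74.488°, longitude -155.809°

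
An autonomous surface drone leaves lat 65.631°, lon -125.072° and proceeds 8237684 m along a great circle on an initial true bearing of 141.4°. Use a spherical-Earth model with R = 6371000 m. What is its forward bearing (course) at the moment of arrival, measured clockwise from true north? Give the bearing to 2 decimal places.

final bearing 165.06°

Central angle δ = d/R = 1.292997 rad.
Start latitude φ₁ = 1.145477 rad; initial bearing θ = 2.467896 rad.
Destination latitude: φ₂ = arcsin( sin φ₁ cos δ + cos φ₁ sin δ cos θ ) = arcsin(-0.060294) = -3.457°.
For the longitude increment, Δλ = atan2( sin θ sin δ cos φ₁, cos δ − sin φ₁ sin φ₂ ) = atan2(0.247551, 0.329163) = 36.945°.
λ₂ = λ₁ + Δλ = -88.127°.
The forward bearing on arrival equals the back-azimuth from the destination plus 180°.
Back-azimuth from P₂ (-3.46°, -88.13°) to P₁ (65.63°, -125.07°), with Δλ' = λ₁ − λ₂ = -36.95°: atan2( sin Δλ' cos φ₁ , cos φ₂ sin φ₁ − sin φ₂ cos φ₁ cos Δλ' ) = 345.06°.
Final bearing = (345.06° + 180°) mod 360° = 165.06°.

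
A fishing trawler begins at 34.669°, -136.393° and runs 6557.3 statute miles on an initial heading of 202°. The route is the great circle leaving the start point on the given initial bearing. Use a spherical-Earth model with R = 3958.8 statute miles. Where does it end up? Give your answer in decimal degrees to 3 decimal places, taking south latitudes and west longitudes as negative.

δ = 6557.3/3958.8 = 1.656386 rad (94.9039°).
Converting: φ₁ = 0.605088 rad, θ = 3.525565 rad.
Destination latitude: φ₂ = arcsin( sin φ₁ cos δ + cos φ₁ sin δ cos θ ) = arcsin(-0.808400) = -53.940°.
Then Δλ = atan2(-0.306968, 0.374361) = -0.686805 rad, from sin θ sin δ cos φ₁ over cos δ − sin φ₁ sin φ₂.
λ₂ = -136.393° + -39.351° = -175.744°.

latitude -53.940°, longitude -175.744°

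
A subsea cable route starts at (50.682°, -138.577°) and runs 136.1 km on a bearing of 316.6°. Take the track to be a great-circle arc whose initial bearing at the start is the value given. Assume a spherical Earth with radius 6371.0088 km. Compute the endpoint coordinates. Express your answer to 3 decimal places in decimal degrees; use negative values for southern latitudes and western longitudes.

Angular distance δ = d/R = 136.1 / 6371.0088 = 0.021362 rad.
Start latitude φ₁ = 0.884568 rad; initial bearing θ = 5.525712 rad.
Destination latitude: φ₂ = arcsin( sin φ₁ cos δ + cos φ₁ sin δ cos θ ) = arcsin(0.783299) = 51.564°.
Then Δλ = atan2(-0.009300, 0.393780) = -0.023612 rad, from sin θ sin δ cos φ₁ over cos δ − sin φ₁ sin φ₂.
Hence λ₂ = -138.577° + -1.353° = -139.930°.

latitude 51.564°, longitude -139.930°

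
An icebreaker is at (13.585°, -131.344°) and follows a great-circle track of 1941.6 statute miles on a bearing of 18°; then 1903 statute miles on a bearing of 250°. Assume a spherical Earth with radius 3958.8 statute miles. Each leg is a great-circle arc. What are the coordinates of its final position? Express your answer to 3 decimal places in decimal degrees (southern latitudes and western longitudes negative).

Apply the spherical direct solution leg by leg, carrying full precision between legs.
Leg 1: from (13.585°, -131.344°), δ = 1941.6/3958.8 = 0.490452 rad, θ = 18° → φ = 39.989°, λ = -120.393°.
Leg 2: from (39.989°, -120.393°), δ = 1903/3958.8 = 0.480701 rad, θ = 250° → φ = 26.656°, λ = -149.483°.

latitude 26.656°, longitude -149.483°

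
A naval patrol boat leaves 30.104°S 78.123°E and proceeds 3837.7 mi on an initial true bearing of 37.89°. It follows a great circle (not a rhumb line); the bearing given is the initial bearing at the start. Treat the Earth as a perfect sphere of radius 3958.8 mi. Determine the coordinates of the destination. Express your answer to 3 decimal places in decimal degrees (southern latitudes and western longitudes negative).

latitude 16.211°, longitude 109.951°

Angular distance δ = d/R = 3837.7 / 3958.8 = 0.969410 rad.
With φ₁ = -30.104° = -0.525414 rad and θ = 37.89° = 0.661305 rad:
Applying the spherical law of cosines for sides, sin φ₂ = sin φ₁ cos δ + cos φ₁ sin δ cos θ = 0.279175, so φ₂ = 16.211°.
Then Δλ = atan2(0.438092, 0.705812) = 0.555495 rad, from sin θ sin δ cos φ₁ over cos δ − sin φ₁ sin φ₂.
Hence λ₂ = 78.123° + 31.828° = 109.951°.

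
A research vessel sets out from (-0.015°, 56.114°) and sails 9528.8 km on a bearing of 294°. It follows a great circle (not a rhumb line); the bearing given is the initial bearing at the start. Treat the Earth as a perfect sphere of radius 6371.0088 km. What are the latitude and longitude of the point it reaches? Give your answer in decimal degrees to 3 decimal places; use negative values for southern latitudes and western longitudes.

latitude 23.927°, longitude -29.168°

Angular distance δ = d/R = 9528.8 / 6371.0088 = 1.495650 rad.
With φ₁ = -0.015° = -0.000262 rad and θ = 294° = 5.131268 rad:
Applying the spherical law of cosines for sides, sin φ₂ = sin φ₁ cos δ + cos φ₁ sin δ cos θ = 0.405569, so φ₂ = 23.927°.
For the longitude increment, Δλ = atan2( sin θ sin δ cos φ₁, cos δ − sin φ₁ sin φ₂ ) = atan2(-0.910967, 0.075182) = -85.282°.
λ₂ = λ₁ + Δλ = -29.168°.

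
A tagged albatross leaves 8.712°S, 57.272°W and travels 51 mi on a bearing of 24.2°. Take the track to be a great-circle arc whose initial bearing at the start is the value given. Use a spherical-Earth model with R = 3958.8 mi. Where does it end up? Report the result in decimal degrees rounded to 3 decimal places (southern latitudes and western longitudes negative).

Central angle δ = d/R = 0.012883 rad.
Start latitude φ₁ = -0.152053 rad; initial bearing θ = 0.422370 rad.
Destination latitude: φ₂ = arcsin( sin φ₁ cos δ + cos φ₁ sin δ cos θ ) = arcsin(-0.139841) = -8.039°.
For the longitude increment, Δλ = atan2( sin θ sin δ cos φ₁, cos δ − sin φ₁ sin φ₂ ) = atan2(0.005220, 0.978736) = 0.306°.
Hence λ₂ = -57.272° + 0.306° = -56.966°.

latitude -8.039°, longitude -56.966°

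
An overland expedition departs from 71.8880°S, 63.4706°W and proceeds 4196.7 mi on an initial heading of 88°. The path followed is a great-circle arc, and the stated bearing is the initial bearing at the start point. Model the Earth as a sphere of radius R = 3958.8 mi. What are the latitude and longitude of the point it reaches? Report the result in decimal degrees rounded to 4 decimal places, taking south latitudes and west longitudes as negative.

latitude -27.0717°, longitude 14.8083°

Angular distance δ = d/R = 4196.7 / 3958.8 = 1.060094 rad.
Converting: φ₁ = -1.254682 rad, θ = 1.535890 rad.
Destination latitude: φ₂ = arcsin( sin φ₁ cos δ + cos φ₁ sin δ cos θ ) = arcsin(-0.455106) = -27.0717°.
For the longitude increment, Δλ = atan2( sin θ sin δ cos φ₁, cos δ − sin φ₁ sin φ₂ ) = atan2(0.271043, 0.056234) = 78.2789°.
λ₂ = -63.4706° + 78.2789° = 14.8083°.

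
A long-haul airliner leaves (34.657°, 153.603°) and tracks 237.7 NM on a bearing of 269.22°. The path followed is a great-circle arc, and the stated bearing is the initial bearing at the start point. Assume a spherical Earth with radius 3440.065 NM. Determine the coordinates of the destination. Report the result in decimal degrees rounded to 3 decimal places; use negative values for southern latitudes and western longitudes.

latitude 34.509°, longitude 148.797°

δ = 237.7/3440.065 = 0.069098 rad (3.9590°).
Converting: φ₁ = 0.604879 rad, θ = 4.698775 rad.
Applying the spherical law of cosines for sides, sin φ₂ = sin φ₁ cos δ + cos φ₁ sin δ cos θ = 0.566532, so φ₂ = 34.509°.
Then Δλ = atan2(-0.056787, 0.675448) = -0.083876 rad, from sin θ sin δ cos φ₁ over cos δ − sin φ₁ sin φ₂.
λ₂ = 153.603° + -4.806° = 148.797°.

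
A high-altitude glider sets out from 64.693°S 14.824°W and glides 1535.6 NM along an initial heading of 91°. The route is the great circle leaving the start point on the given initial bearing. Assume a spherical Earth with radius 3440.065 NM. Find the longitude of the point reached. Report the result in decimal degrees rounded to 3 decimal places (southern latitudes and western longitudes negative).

longitude 33.909°

Central angle δ = d/R = 0.446387 rad.
Start latitude φ₁ = -1.129106 rad; initial bearing θ = 1.588250 rad.
sin φ₂ = sin φ₁ cos δ + cos φ₁ sin δ cos θ = (-0.904030)(0.902013) + (0.427468)(0.431709)(-0.017452) = -0.818668
φ₂ = asin(-0.818668) = -0.959087 rad = -54.952°.
Δλ = atan2( sin θ sin δ cos φ₁ , cos δ − sin φ₁ sin φ₂ ) = atan2(0.184514, 0.161912) = 0.850548 rad = 48.733°.
λ₂ = -14.824° + 48.733° = 33.909°.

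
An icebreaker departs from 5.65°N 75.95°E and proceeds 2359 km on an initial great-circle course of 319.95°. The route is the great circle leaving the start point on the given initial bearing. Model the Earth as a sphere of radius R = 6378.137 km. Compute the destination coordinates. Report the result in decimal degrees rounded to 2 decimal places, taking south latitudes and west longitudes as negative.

The arc subtends δ = 2359/6378.137 = 0.369857 rad at the centre.
Converting: φ₁ = 0.098611 rad, θ = 5.584181 rad.
sin φ₂ = sin φ₁ cos δ + cos φ₁ sin δ cos θ = (0.098451)(0.932379) + (0.995142)(0.361482)(0.765483) = 0.367158
φ₂ = asin(0.367158) = 0.375952 rad = 21.54°.
For the longitude increment, Δλ = atan2( sin θ sin δ cos φ₁, cos δ − sin φ₁ sin φ₂ ) = atan2(-0.231468, 0.896232) = -14.48°.
λ₂ = λ₁ + Δλ = 61.47°.

latitude 21.54°, longitude 61.47°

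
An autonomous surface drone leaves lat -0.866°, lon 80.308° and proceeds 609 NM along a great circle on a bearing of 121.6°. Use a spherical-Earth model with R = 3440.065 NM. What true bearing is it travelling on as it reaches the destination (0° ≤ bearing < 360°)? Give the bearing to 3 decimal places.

δ = 609/3440.065 = 0.177032 rad (10.1432°).
Converting: φ₁ = -0.015115 rad, θ = 2.122320 rad.
sin φ₂ = sin φ₁ cos δ + cos φ₁ sin δ cos θ = (-0.015114)(0.984371) + (0.999886)(0.176108)(-0.523986) = -0.107145
φ₂ = asin(-0.107145) = -0.107352 rad = -6.151°.
Then Δλ = atan2(0.149979, 0.982751) = 0.151443 rad, from sin θ sin δ cos φ₁ over cos δ − sin φ₁ sin φ₂.
Hence λ₂ = 80.308° + 8.677° = 88.985°.
The forward bearing on arrival equals the back-azimuth from the destination plus 180°.
Back-azimuth from P₂ (-6.151°, 88.985°) to P₁ (-0.866°, 80.308°), with Δλ' = λ₁ − λ₂ = -8.677°: atan2( sin Δλ' cos φ₁ , cos φ₂ sin φ₁ − sin φ₂ cos φ₁ cos Δλ' ) = 301.067°.
Final bearing = (301.067° + 180°) mod 360° = 121.067°.

final bearing 121.067°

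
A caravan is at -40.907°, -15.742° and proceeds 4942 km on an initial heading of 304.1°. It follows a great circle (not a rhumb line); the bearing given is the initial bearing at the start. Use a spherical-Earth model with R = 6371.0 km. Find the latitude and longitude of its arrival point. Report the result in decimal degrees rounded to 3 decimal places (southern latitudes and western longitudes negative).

The arc subtends δ = 4942/6371 = 0.775702 rad at the centre.
Start latitude φ₁ = -0.713962 rad; initial bearing θ = 5.307546 rad.
Applying the spherical law of cosines for sides, sin φ₂ = sin φ₁ cos δ + cos φ₁ sin δ cos θ = -0.170811, so φ₂ = -9.835°.
For the longitude increment, Δλ = atan2( sin θ sin δ cos φ₁, cos δ − sin φ₁ sin φ₂ ) = atan2(-0.438214, 0.602077) = -36.049°.
Hence λ₂ = -15.742° + -36.049° = -51.791°.

latitude -9.835°, longitude -51.791°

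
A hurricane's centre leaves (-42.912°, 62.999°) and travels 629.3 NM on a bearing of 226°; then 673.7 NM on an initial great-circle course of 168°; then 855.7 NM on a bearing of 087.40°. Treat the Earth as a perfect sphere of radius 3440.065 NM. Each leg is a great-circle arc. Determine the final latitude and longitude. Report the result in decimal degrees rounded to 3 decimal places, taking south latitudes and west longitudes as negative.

Apply the spherical direct solution leg by leg, carrying full precision between legs.
Leg 1: from (-42.912°, 62.999°), δ = 629.3/3440.065 = 0.182933 rad, θ = 226° → φ = -49.647°, λ = 51.339°.
Leg 2: from (-49.647°, 51.339°), δ = 673.7/3440.065 = 0.195839 rad, θ = 168° → φ = -60.545°, λ = 56.059°.
Leg 3: from (-60.545°, 56.059°), δ = 855.7/3440.065 = 0.248745 rad, θ = 87.4° → φ = -56.977°, λ = 82.884°.

latitude -56.977°, longitude 82.884°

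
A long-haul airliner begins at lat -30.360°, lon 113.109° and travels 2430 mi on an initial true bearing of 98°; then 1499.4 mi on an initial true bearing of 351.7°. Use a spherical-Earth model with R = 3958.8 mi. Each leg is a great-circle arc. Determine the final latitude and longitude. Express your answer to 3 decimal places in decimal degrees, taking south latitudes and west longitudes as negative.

Apply the spherical direct solution leg by leg, carrying full precision between legs.
Leg 1: from (-30.360°, 113.109°), δ = 2430/3958.8 = 0.613822 rad, θ = 98° → φ = -28.838°, λ = 153.737°.
Leg 2: from (-28.838°, 153.737°), δ = 1499.4/3958.8 = 0.378751 rad, θ = 351.7° → φ = -7.333°, λ = 150.652°.

latitude -7.333°, longitude 150.652°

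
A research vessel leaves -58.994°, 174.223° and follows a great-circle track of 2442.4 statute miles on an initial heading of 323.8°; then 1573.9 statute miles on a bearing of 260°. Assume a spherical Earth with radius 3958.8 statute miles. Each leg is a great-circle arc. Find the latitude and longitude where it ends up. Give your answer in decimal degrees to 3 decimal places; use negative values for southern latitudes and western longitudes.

latitude -28.854°, longitude 125.802°

Apply the spherical direct solution leg by leg, carrying full precision between legs.
Leg 1: from (-58.994°, 174.223°), δ = 2442.4/3958.8 = 0.616955 rad, θ = 323.8° → φ = -27.297°, λ = 151.609°.
Leg 2: from (-27.297°, 151.609°), δ = 1573.9/3958.8 = 0.397570 rad, θ = 260° → φ = -28.854°, λ = 125.802°.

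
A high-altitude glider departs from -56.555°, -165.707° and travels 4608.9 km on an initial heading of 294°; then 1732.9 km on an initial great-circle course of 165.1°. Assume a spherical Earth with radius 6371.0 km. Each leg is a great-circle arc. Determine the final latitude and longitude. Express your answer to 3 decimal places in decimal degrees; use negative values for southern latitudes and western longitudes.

latitude -43.447°, longitude 156.276°

Apply the spherical direct solution leg by leg, carrying full precision between legs.
Leg 1: from (-56.555°, -165.707°), δ = 4608.9/6371 = 0.723419 rad, θ = 294° → φ = -28.493°, λ = 150.816°.
Leg 2: from (-28.493°, 150.816°), δ = 1732.9/6371 = 0.271998 rad, θ = 165.1° → φ = -43.447°, λ = 156.276°.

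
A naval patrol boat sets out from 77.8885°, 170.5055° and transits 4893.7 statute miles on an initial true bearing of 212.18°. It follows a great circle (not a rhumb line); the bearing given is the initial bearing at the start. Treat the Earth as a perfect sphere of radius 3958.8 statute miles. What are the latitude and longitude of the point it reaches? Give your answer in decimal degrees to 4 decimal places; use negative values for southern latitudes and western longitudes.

latitude 8.8232°, longitude 139.9041°

Central angle δ = d/R = 1.236157 rad.
With φ₁ = 77.8885° = 1.359411 rad and θ = 212.18° = 3.703240 rad:
Applying the spherical law of cosines for sides, sin φ₂ = sin φ₁ cos δ + cos φ₁ sin δ cos θ = 0.153386, so φ₂ = 8.8232°.
Then Δλ = atan2(-0.105545, 0.178457) = -0.534095 rad, from sin θ sin δ cos φ₁ over cos δ − sin φ₁ sin φ₂.
λ₂ = 170.5055° + -30.6014° = 139.9041°.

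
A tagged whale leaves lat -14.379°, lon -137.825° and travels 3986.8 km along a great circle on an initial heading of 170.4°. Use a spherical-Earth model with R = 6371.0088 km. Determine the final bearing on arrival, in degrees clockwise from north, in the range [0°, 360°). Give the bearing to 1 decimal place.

The arc subtends δ = 3986.8/6371.0088 = 0.625772 rad at the centre.
Converting: φ₁ = -0.250961 rad, θ = 2.974041 rad.
Applying the spherical law of cosines for sides, sin φ₂ = sin φ₁ cos δ + cos φ₁ sin δ cos θ = -0.760708, so φ₂ = -49.527°.
Then Δλ = atan2(0.094620, 0.621601) = 0.151061 rad, from sin θ sin δ cos φ₁ over cos δ − sin φ₁ sin φ₂.
λ₂ = λ₁ + Δλ = -129.170°.
The forward bearing on arrival equals the back-azimuth from the destination plus 180°.
Back-azimuth from P₂ (-49.5°, -129.2°) to P₁ (-14.4°, -137.8°), with Δλ' = λ₁ − λ₂ = -8.7°: atan2( sin Δλ' cos φ₁ , cos φ₂ sin φ₁ − sin φ₂ cos φ₁ cos Δλ' ) = 345.6°.
Final bearing = (345.6° + 180°) mod 360° = 165.6°.

final bearing 165.6°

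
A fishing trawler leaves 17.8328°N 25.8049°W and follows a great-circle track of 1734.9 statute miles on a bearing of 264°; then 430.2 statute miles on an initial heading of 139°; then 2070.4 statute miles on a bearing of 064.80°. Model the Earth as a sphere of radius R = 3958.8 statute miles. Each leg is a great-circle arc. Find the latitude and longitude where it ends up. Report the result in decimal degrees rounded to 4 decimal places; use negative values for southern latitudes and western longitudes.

Apply the spherical direct solution leg by leg, carrying full precision between legs.
Leg 1: from (17.8328°, -25.8049°), δ = 1734.9/3958.8 = 0.438239 rad, θ = 264° → φ = 13.5961°, λ = -51.5385°.
Leg 2: from (13.5961°, -51.5385°), δ = 430.2/3958.8 = 0.108669 rad, θ = 139° → φ = 8.8664°, λ = -47.4089°.
Leg 3: from (8.8664°, -47.4089°), δ = 2070.4/3958.8 = 0.522987 rad, θ = 64.8° → φ = 20.0994°, λ = -18.6423°.

latitude 20.0994°, longitude -18.6423°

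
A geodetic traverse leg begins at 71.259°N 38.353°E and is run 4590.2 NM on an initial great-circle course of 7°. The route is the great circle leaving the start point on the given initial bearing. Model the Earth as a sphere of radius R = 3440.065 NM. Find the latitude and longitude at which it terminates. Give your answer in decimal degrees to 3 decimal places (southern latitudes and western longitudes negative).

δ = 4590.2/3440.065 = 1.334335 rad (76.4518°).
Converting: φ₁ = 1.243704 rad, θ = 0.122173 rad.
Applying the spherical law of cosines for sides, sin φ₂ = sin φ₁ cos δ + cos φ₁ sin δ cos θ = 0.531865, so φ₂ = 32.132°.
Then Δλ = atan2(0.038066, -0.269402) = 3.001224 rad, from sin θ sin δ cos φ₁ over cos δ − sin φ₁ sin φ₂.
λ₂ = 38.353° + 171.957° = 210.310°, normalized to (−180°, 180°] → -149.690°.

latitude 32.132°, longitude -149.690°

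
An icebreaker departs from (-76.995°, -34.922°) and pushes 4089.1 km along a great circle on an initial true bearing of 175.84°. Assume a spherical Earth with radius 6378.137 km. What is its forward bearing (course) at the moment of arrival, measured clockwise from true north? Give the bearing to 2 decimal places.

final bearing 2.32°

δ = 4089.1/6378.137 = 0.641112 rad (36.7330°).
Converting: φ₁ = -1.343816 rad, θ = 3.068987 rad.
Applying the spherical law of cosines for sides, sin φ₂ = sin φ₁ cos δ + cos φ₁ sin δ cos θ = -0.915111, so φ₂ = -66.222°.
For the longitude increment, Δλ = atan2( sin θ sin δ cos φ₁, cos δ − sin φ₁ sin φ₂ ) = atan2(0.009764, -0.090208) = 173.823°.
Hence λ₂ = -34.922° + 173.823° = 138.901°.
The forward bearing on arrival equals the back-azimuth from the destination plus 180°.
Back-azimuth from P₂ (-66.22°, 138.90°) to P₁ (-77.00°, -34.92°), with Δλ' = λ₁ − λ₂ = -173.82°: atan2( sin Δλ' cos φ₁ , cos φ₂ sin φ₁ − sin φ₂ cos φ₁ cos Δλ' ) = 182.32°.
Final bearing = (182.32° + 180°) mod 360° = 2.32°.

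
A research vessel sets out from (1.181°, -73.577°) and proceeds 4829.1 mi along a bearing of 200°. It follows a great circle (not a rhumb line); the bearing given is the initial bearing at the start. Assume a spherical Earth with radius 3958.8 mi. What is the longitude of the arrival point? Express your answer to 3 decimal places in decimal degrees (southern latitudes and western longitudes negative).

longitude -115.164°

The arc subtends δ = 4829.1/3958.8 = 1.219839 rad at the centre.
Start latitude φ₁ = 0.020612 rad; initial bearing θ = 3.490659 rad.
Applying the spherical law of cosines for sides, sin φ₂ = sin φ₁ cos δ + cos φ₁ sin δ cos θ = -0.875139, so φ₂ = -61.061°.
Then Δλ = atan2(-0.321104, 0.361834) = -0.725829 rad, from sin θ sin δ cos φ₁ over cos δ − sin φ₁ sin φ₂.
λ₂ = -73.577° + -41.587° = -115.164°.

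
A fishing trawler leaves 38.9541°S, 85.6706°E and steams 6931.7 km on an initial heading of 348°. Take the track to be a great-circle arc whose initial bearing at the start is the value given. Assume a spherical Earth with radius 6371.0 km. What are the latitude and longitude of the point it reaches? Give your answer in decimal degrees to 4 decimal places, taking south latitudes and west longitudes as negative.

latitude 22.4479°, longitude 74.1778°

Central angle δ = d/R = 1.088008 rad.
Start latitude φ₁ = -0.679877 rad; initial bearing θ = 6.073746 rad.
Applying the spherical law of cosines for sides, sin φ₂ = sin φ₁ cos δ + cos φ₁ sin δ cos θ = 0.381843, so φ₂ = 22.4479°.
For the longitude increment, Δλ = atan2( sin θ sin δ cos φ₁, cos δ − sin φ₁ sin φ₂ ) = atan2(-0.143203, 0.704314) = -11.4928°.
Hence λ₂ = 85.6706° + -11.4928° = 74.1778°.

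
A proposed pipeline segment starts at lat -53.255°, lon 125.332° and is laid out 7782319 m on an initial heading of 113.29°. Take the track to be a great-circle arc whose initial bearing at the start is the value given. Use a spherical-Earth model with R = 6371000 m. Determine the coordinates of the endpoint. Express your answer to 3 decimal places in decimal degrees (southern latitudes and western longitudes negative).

latitude -29.767°, longitude -138.520°

Angular distance δ = d/R = 7782319 / 6371000 = 1.221522 rad.
Start latitude φ₁ = -0.929475 rad; initial bearing θ = 1.977284 rad.
Destination latitude: φ₂ = arcsin( sin φ₁ cos δ + cos φ₁ sin δ cos θ ) = arcsin(-0.496479) = -29.767°.
Δλ = atan2( sin θ sin δ cos φ₁ , cos δ − sin φ₁ sin φ₂ ) = atan2(0.516328, -0.055616) = 1.678096 rad = 96.148°.
λ₂ = 125.332° + 96.148° = 221.480°, normalized to (−180°, 180°] → -138.520°.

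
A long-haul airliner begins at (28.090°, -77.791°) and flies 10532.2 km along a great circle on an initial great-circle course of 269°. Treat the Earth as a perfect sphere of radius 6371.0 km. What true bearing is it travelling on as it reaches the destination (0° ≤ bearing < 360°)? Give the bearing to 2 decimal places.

The arc subtends δ = 10532.2/6371 = 1.653147 rad at the centre.
With φ₁ = 28.090° = 0.490263 rad and θ = 269° = 4.694936 rad:
Applying the spherical law of cosines for sides, sin φ₂ = sin φ₁ cos δ + cos φ₁ sin δ cos θ = -0.054076, so φ₂ = -3.100°.
Δλ = atan2( sin θ sin δ cos φ₁ , cos δ − sin φ₁ sin φ₂ ) = atan2(-0.879085, -0.056796) = -1.635314 rad = -93.697°.
λ₂ = λ₁ + Δλ = -171.488°.
The forward bearing on arrival equals the back-azimuth from the destination plus 180°.
Back-azimuth from P₂ (-3.10°, -171.49°) to P₁ (28.09°, -77.79°), with Δλ' = λ₁ − λ₂ = 93.70°: atan2( sin Δλ' cos φ₁ , cos φ₂ sin φ₁ − sin φ₂ cos φ₁ cos Δλ' ) = 62.05°.
Final bearing = (62.05° + 180°) mod 360° = 242.05°.

final bearing 242.05°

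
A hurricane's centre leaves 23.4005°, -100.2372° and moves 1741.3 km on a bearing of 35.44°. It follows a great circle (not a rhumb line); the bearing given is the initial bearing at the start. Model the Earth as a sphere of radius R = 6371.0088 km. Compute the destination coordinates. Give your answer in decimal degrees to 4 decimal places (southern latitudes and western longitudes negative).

Angular distance δ = d/R = 1741.3 / 6371.0088 = 0.273316 rad.
With φ₁ = 23.4005° = 0.408416 rad and θ = 35.44° = 0.618545 rad:
Applying the spherical law of cosines for sides, sin φ₂ = sin φ₁ cos δ + cos φ₁ sin δ cos θ = 0.584241, so φ₂ = 35.7494°.
Then Δλ = atan2(0.143643, 0.730846) = 0.194070 rad, from sin θ sin δ cos φ₁ over cos δ − sin φ₁ sin φ₂.
Hence λ₂ = -100.2372° + 11.1194° = -89.1178°.

latitude 35.7494°, longitude -89.1178°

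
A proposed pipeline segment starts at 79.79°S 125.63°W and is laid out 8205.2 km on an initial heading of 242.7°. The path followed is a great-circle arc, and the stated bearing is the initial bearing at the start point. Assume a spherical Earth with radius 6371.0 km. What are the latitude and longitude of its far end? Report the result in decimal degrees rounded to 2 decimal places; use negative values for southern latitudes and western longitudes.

latitude -20.66°, longitude 120.14°

Angular distance δ = d/R = 8205.2 / 6371 = 1.287898 rad.
Start latitude φ₁ = -1.392598 rad; initial bearing θ = 4.235914 rad.
Destination latitude: φ₂ = arcsin( sin φ₁ cos δ + cos φ₁ sin δ cos θ ) = arcsin(-0.352786) = -20.66°.
Δλ = atan2( sin θ sin δ cos φ₁ , cos δ − sin φ₁ sin φ₂ ) = atan2(-0.151252, -0.068060) = -1.993633 rad = -114.23°.
λ₂ = -125.63° + -114.23° = -239.86°, normalized to (−180°, 180°] → 120.14°.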